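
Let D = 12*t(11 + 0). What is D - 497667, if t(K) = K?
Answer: -497535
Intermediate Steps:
D = 132 (D = 12*(11 + 0) = 12*11 = 132)
D - 497667 = 132 - 497667 = -497535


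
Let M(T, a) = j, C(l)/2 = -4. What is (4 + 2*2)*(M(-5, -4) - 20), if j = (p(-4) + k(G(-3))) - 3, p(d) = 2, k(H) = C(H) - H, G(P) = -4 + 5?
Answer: -240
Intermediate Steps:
C(l) = -8 (C(l) = 2*(-4) = -8)
G(P) = 1
k(H) = -8 - H
j = -10 (j = (2 + (-8 - 1*1)) - 3 = (2 + (-8 - 1)) - 3 = (2 - 9) - 3 = -7 - 3 = -10)
M(T, a) = -10
(4 + 2*2)*(M(-5, -4) - 20) = (4 + 2*2)*(-10 - 20) = (4 + 4)*(-30) = 8*(-30) = -240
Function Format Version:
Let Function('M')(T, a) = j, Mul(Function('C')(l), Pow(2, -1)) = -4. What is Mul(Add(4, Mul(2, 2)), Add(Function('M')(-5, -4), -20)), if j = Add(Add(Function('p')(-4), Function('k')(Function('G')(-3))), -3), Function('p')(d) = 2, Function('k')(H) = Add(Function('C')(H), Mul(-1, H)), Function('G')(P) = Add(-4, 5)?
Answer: -240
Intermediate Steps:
Function('C')(l) = -8 (Function('C')(l) = Mul(2, -4) = -8)
Function('G')(P) = 1
Function('k')(H) = Add(-8, Mul(-1, H))
j = -10 (j = Add(Add(2, Add(-8, Mul(-1, 1))), -3) = Add(Add(2, Add(-8, -1)), -3) = Add(Add(2, -9), -3) = Add(-7, -3) = -10)
Function('M')(T, a) = -10
Mul(Add(4, Mul(2, 2)), Add(Function('M')(-5, -4), -20)) = Mul(Add(4, Mul(2, 2)), Add(-10, -20)) = Mul(Add(4, 4), -30) = Mul(8, -30) = -240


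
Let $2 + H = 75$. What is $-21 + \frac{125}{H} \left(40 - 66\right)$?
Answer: $- \frac{4783}{73} \approx -65.521$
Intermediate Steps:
$H = 73$ ($H = -2 + 75 = 73$)
$-21 + \frac{125}{H} \left(40 - 66\right) = -21 + \frac{125}{73} \left(40 - 66\right) = -21 + 125 \cdot \frac{1}{73} \left(40 - 66\right) = -21 + \frac{125}{73} \left(-26\right) = -21 - \frac{3250}{73} = - \frac{4783}{73}$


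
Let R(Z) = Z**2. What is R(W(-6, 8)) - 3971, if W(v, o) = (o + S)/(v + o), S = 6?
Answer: -3922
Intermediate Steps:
W(v, o) = (6 + o)/(o + v) (W(v, o) = (o + 6)/(v + o) = (6 + o)/(o + v))
R(W(-6, 8)) - 3971 = ((6 + 8)/(8 - 6))**2 - 3971 = (14/2)**2 - 3971 = ((1/2)*14)**2 - 3971 = 7**2 - 3971 = 49 - 3971 = -3922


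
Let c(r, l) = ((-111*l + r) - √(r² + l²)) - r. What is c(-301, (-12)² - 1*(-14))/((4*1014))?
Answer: -2923/676 - √115565/4056 ≈ -4.4078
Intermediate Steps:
c(r, l) = -√(l² + r²) - 111*l (c(r, l) = ((r - 111*l) - √(l² + r²)) - r = (r - √(l² + r²) - 111*l) - r = -√(l² + r²) - 111*l)
c(-301, (-12)² - 1*(-14))/((4*1014)) = (-√(((-12)² - 1*(-14))² + (-301)²) - 111*((-12)² - 1*(-14)))/((4*1014)) = (-√((144 + 14)² + 90601) - 111*(144 + 14))/4056 = (-√(158² + 90601) - 111*158)*(1/4056) = (-√(24964 + 90601) - 17538)*(1/4056) = (-√115565 - 17538)*(1/4056) = (-17538 - √115565)*(1/4056) = -2923/676 - √115565/4056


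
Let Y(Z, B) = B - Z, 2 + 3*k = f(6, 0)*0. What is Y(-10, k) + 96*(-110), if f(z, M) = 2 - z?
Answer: -31652/3 ≈ -10551.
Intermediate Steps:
k = -⅔ (k = -⅔ + ((2 - 1*6)*0)/3 = -⅔ + ((2 - 6)*0)/3 = -⅔ + (-4*0)/3 = -⅔ + (⅓)*0 = -⅔ + 0 = -⅔ ≈ -0.66667)
Y(-10, k) + 96*(-110) = (-⅔ - 1*(-10)) + 96*(-110) = (-⅔ + 10) - 10560 = 28/3 - 10560 = -31652/3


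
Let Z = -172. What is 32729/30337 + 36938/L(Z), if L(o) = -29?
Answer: -48679955/38251 ≈ -1272.6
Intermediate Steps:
32729/30337 + 36938/L(Z) = 32729/30337 + 36938/(-29) = 32729*(1/30337) + 36938*(-1/29) = 1423/1319 - 36938/29 = -48679955/38251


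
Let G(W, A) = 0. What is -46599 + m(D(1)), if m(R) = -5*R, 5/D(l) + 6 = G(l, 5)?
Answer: -279569/6 ≈ -46595.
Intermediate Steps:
D(l) = -⅚ (D(l) = 5/(-6 + 0) = 5/(-6) = 5*(-⅙) = -⅚)
-46599 + m(D(1)) = -46599 - 5*(-⅚) = -46599 + 25/6 = -279569/6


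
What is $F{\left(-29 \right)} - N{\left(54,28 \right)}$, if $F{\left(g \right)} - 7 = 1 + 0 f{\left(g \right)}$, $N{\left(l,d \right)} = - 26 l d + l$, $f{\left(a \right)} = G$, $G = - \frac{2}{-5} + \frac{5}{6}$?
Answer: $39266$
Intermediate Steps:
$G = \frac{37}{30}$ ($G = \left(-2\right) \left(- \frac{1}{5}\right) + 5 \cdot \frac{1}{6} = \frac{2}{5} + \frac{5}{6} = \frac{37}{30} \approx 1.2333$)
$f{\left(a \right)} = \frac{37}{30}$
$N{\left(l,d \right)} = l - 26 d l$ ($N{\left(l,d \right)} = - 26 d l + l = l - 26 d l$)
$F{\left(g \right)} = 8$ ($F{\left(g \right)} = 7 + \left(1 + 0 \cdot \frac{37}{30}\right) = 7 + \left(1 + 0\right) = 7 + 1 = 8$)
$F{\left(-29 \right)} - N{\left(54,28 \right)} = 8 - 54 \left(1 - 728\right) = 8 - 54 \left(-727\right) = 8 - -39258 = 8 + 39258 = 39266$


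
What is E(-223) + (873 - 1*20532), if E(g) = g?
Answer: -19882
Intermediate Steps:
E(-223) + (873 - 1*20532) = -223 + (873 - 1*20532) = -223 + (873 - 20532) = -223 - 19659 = -19882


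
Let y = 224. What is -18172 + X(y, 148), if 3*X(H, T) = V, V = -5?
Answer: -54521/3 ≈ -18174.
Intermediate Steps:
X(H, T) = -5/3 (X(H, T) = (1/3)*(-5) = -5/3)
-18172 + X(y, 148) = -18172 - 5/3 = -54521/3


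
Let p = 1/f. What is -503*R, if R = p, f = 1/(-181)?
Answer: 91043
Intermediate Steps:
f = -1/181 ≈ -0.0055249
p = -181 (p = 1/(-1/181) = -181)
R = -181
-503*R = -503*(-181) = 91043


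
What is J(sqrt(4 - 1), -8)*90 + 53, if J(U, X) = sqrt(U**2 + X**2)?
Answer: 53 + 90*sqrt(67) ≈ 789.68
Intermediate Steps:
J(sqrt(4 - 1), -8)*90 + 53 = sqrt((sqrt(4 - 1))**2 + (-8)**2)*90 + 53 = sqrt((sqrt(3))**2 + 64)*90 + 53 = sqrt(3 + 64)*90 + 53 = sqrt(67)*90 + 53 = 90*sqrt(67) + 53 = 53 + 90*sqrt(67)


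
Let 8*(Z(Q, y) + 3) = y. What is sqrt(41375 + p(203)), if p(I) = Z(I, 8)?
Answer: 3*sqrt(4597) ≈ 203.40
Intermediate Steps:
Z(Q, y) = -3 + y/8
p(I) = -2 (p(I) = -3 + (1/8)*8 = -3 + 1 = -2)
sqrt(41375 + p(203)) = sqrt(41375 - 2) = sqrt(41373) = 3*sqrt(4597)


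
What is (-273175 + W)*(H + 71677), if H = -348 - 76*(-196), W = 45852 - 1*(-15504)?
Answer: -18264093275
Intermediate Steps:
W = 61356 (W = 45852 + 15504 = 61356)
H = 14548 (H = -348 + 14896 = 14548)
(-273175 + W)*(H + 71677) = (-273175 + 61356)*(14548 + 71677) = -211819*86225 = -18264093275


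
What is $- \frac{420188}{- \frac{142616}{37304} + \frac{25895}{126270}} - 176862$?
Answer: $- \frac{25871565462846}{426053381} \approx -60724.0$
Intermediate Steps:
$- \frac{420188}{- \frac{142616}{37304} + \frac{25895}{126270}} - 176862 = - \frac{420188}{\left(-142616\right) \frac{1}{37304} + 25895 \cdot \frac{1}{126270}} - 176862 = - \frac{420188}{- \frac{17827}{4663} + \frac{5179}{25254}} - 176862 = - \frac{420188}{- \frac{426053381}{117759402}} - 176862 = \left(-420188\right) \left(- \frac{117759402}{426053381}\right) - 176862 = \frac{49481087607576}{426053381} - 176862 = - \frac{25871565462846}{426053381}$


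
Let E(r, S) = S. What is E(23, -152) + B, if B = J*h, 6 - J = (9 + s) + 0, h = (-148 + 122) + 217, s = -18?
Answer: 2713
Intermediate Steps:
h = 191 (h = -26 + 217 = 191)
J = 15 (J = 6 - ((9 - 18) + 0) = 6 - (-9 + 0) = 6 - 1*(-9) = 6 + 9 = 15)
B = 2865 (B = 15*191 = 2865)
E(23, -152) + B = -152 + 2865 = 2713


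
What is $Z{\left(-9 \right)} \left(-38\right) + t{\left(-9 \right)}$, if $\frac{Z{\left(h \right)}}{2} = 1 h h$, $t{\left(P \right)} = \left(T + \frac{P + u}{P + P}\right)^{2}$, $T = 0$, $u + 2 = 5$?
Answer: $- \frac{55403}{9} \approx -6155.9$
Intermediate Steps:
$u = 3$ ($u = -2 + 5 = 3$)
$t{\left(P \right)} = \frac{\left(3 + P\right)^{2}}{4 P^{2}}$ ($t{\left(P \right)} = \left(0 + \frac{P + 3}{P + P}\right)^{2} = \left(0 + \frac{3 + P}{2 P}\right)^{2} = \left(\frac{3 + P}{2 P}\right)^{2} = \frac{\left(3 + P\right)^{2}}{4 P^{2}}$)
$Z{\left(h \right)} = 2 h^{2}$ ($Z{\left(h \right)} = 2 \cdot 1 h h = 2 h h = 2 h^{2}$)
$Z{\left(-9 \right)} \left(-38\right) + t{\left(-9 \right)} = 2 \left(-9\right)^{2} \left(-38\right) + \frac{\left(3 - 9\right)^{2}}{4 \cdot 81} = 2 \cdot 81 \left(-38\right) + \frac{1}{4} \cdot \frac{1}{81} \left(-6\right)^{2} = 162 \left(-38\right) + \frac{1}{4} \cdot \frac{1}{81} \cdot 36 = -6156 + \frac{1}{9} = - \frac{55403}{9}$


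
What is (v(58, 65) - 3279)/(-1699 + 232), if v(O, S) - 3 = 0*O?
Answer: 364/163 ≈ 2.2331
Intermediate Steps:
v(O, S) = 3 (v(O, S) = 3 + 0*O = 3 + 0 = 3)
(v(58, 65) - 3279)/(-1699 + 232) = (3 - 3279)/(-1699 + 232) = -3276/(-1467) = -3276*(-1/1467) = 364/163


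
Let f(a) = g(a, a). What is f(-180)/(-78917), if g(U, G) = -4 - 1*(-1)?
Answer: 3/78917 ≈ 3.8015e-5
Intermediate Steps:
g(U, G) = -3 (g(U, G) = -4 + 1 = -3)
f(a) = -3
f(-180)/(-78917) = -3/(-78917) = -3*(-1/78917) = 3/78917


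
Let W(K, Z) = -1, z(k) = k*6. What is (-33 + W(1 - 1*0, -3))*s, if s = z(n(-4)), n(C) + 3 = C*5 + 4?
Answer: 3876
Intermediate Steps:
n(C) = 1 + 5*C (n(C) = -3 + (C*5 + 4) = -3 + (5*C + 4) = -3 + (4 + 5*C) = 1 + 5*C)
z(k) = 6*k
s = -114 (s = 6*(1 + 5*(-4)) = 6*(1 - 20) = 6*(-19) = -114)
(-33 + W(1 - 1*0, -3))*s = (-33 - 1)*(-114) = -34*(-114) = 3876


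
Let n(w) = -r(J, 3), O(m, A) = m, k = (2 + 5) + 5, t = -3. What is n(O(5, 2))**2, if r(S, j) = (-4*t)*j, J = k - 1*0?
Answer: 1296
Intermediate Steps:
k = 12 (k = 7 + 5 = 12)
J = 12 (J = 12 - 1*0 = 12 + 0 = 12)
r(S, j) = 12*j (r(S, j) = (-4*(-3))*j = 12*j)
n(w) = -36 (n(w) = -12*3 = -1*36 = -36)
n(O(5, 2))**2 = (-36)**2 = 1296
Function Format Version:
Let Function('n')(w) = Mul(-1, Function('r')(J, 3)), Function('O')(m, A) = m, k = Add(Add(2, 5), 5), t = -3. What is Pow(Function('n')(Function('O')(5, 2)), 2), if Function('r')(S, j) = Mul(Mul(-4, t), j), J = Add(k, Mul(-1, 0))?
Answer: 1296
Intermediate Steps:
k = 12 (k = Add(7, 5) = 12)
J = 12 (J = Add(12, Mul(-1, 0)) = Add(12, 0) = 12)
Function('r')(S, j) = Mul(12, j) (Function('r')(S, j) = Mul(Mul(-4, -3), j) = Mul(12, j))
Function('n')(w) = -36 (Function('n')(w) = Mul(-1, Mul(12, 3)) = Mul(-1, 36) = -36)
Pow(Function('n')(Function('O')(5, 2)), 2) = Pow(-36, 2) = 1296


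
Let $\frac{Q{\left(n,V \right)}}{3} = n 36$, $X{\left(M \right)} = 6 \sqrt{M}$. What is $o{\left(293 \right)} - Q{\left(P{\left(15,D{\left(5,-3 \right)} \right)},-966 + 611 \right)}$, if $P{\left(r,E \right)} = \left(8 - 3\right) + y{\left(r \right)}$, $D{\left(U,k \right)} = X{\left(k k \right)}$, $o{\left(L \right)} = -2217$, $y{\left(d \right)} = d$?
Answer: $-4377$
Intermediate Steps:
$D{\left(U,k \right)} = 6 \sqrt{k^{2}}$ ($D{\left(U,k \right)} = 6 \sqrt{k k} = 6 \sqrt{k^{2}}$)
$P{\left(r,E \right)} = 5 + r$ ($P{\left(r,E \right)} = \left(8 - 3\right) + r = 5 + r$)
$Q{\left(n,V \right)} = 108 n$ ($Q{\left(n,V \right)} = 3 n 36 = 3 \cdot 36 n = 108 n$)
$o{\left(293 \right)} - Q{\left(P{\left(15,D{\left(5,-3 \right)} \right)},-966 + 611 \right)} = -2217 - 108 \left(5 + 15\right) = -2217 - 108 \cdot 20 = -2217 - 2160 = -4377$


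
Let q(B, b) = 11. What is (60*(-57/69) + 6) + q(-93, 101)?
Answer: -749/23 ≈ -32.565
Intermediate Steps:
(60*(-57/69) + 6) + q(-93, 101) = (60*(-57/69) + 6) + 11 = (60*(-57*1/69) + 6) + 11 = (60*(-19/23) + 6) + 11 = (-1140/23 + 6) + 11 = -1002/23 + 11 = -749/23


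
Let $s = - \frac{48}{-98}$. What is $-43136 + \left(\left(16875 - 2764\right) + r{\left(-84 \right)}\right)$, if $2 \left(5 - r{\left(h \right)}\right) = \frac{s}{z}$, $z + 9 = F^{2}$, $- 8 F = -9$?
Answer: $- \frac{234626444}{8085} \approx -29020.0$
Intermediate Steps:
$F = \frac{9}{8}$ ($F = \left(- \frac{1}{8}\right) \left(-9\right) = \frac{9}{8} \approx 1.125$)
$s = \frac{24}{49}$ ($s = \left(-48\right) \left(- \frac{1}{98}\right) = \frac{24}{49} \approx 0.4898$)
$z = - \frac{495}{64}$ ($z = -9 + \left(\frac{9}{8}\right)^{2} = -9 + \frac{81}{64} = - \frac{495}{64} \approx -7.7344$)
$r{\left(h \right)} = \frac{40681}{8085}$ ($r{\left(h \right)} = 5 - \frac{\frac{24}{49} \frac{1}{- \frac{495}{64}}}{2} = 5 - \frac{\frac{24}{49} \left(- \frac{64}{495}\right)}{2} = 5 - - \frac{256}{8085} = 5 + \frac{256}{8085} = \frac{40681}{8085}$)
$-43136 + \left(\left(16875 - 2764\right) + r{\left(-84 \right)}\right) = -43136 + \left(\left(16875 - 2764\right) + \frac{40681}{8085}\right) = -43136 + \left(14111 + \frac{40681}{8085}\right) = -43136 + \frac{114128116}{8085} = - \frac{234626444}{8085}$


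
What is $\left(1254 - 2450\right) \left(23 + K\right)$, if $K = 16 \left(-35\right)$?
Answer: $642252$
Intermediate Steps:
$K = -560$
$\left(1254 - 2450\right) \left(23 + K\right) = \left(1254 - 2450\right) \left(23 - 560\right) = \left(-1196\right) \left(-537\right) = 642252$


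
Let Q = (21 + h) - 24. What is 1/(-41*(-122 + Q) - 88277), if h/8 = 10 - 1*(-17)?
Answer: -1/92008 ≈ -1.0869e-5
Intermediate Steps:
h = 216 (h = 8*(10 - 1*(-17)) = 8*(10 + 17) = 8*27 = 216)
Q = 213 (Q = (21 + 216) - 24 = 237 - 24 = 213)
1/(-41*(-122 + Q) - 88277) = 1/(-41*(-122 + 213) - 88277) = 1/(-41*91 - 88277) = 1/(-3731 - 88277) = 1/(-92008) = -1/92008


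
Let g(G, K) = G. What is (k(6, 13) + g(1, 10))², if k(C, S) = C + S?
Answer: 400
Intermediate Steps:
(k(6, 13) + g(1, 10))² = ((6 + 13) + 1)² = (19 + 1)² = 20² = 400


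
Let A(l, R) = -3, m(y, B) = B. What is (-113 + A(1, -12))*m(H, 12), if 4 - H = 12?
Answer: -1392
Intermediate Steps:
H = -8 (H = 4 - 1*12 = 4 - 12 = -8)
(-113 + A(1, -12))*m(H, 12) = (-113 - 3)*12 = -116*12 = -1392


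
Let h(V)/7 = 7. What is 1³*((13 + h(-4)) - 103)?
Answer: -41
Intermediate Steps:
h(V) = 49 (h(V) = 7*7 = 49)
1³*((13 + h(-4)) - 103) = 1³*((13 + 49) - 103) = 1*(62 - 103) = 1*(-41) = -41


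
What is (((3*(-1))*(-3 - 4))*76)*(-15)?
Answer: -23940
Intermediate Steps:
(((3*(-1))*(-3 - 4))*76)*(-15) = (-3*(-7)*76)*(-15) = (21*76)*(-15) = 1596*(-15) = -23940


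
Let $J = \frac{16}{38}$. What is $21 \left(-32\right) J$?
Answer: $- \frac{5376}{19} \approx -282.95$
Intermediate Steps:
$J = \frac{8}{19}$ ($J = 16 \cdot \frac{1}{38} = \frac{8}{19} \approx 0.42105$)
$21 \left(-32\right) J = 21 \left(-32\right) \frac{8}{19} = \left(-672\right) \frac{8}{19} = - \frac{5376}{19}$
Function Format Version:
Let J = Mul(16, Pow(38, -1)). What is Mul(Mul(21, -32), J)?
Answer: Rational(-5376, 19) ≈ -282.95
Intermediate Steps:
J = Rational(8, 19) (J = Mul(16, Rational(1, 38)) = Rational(8, 19) ≈ 0.42105)
Mul(Mul(21, -32), J) = Mul(Mul(21, -32), Rational(8, 19)) = Mul(-672, Rational(8, 19)) = Rational(-5376, 19)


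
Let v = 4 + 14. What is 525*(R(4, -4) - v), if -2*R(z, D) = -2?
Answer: -8925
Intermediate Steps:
R(z, D) = 1 (R(z, D) = -½*(-2) = 1)
v = 18
525*(R(4, -4) - v) = 525*(1 - 1*18) = 525*(1 - 18) = 525*(-17) = -8925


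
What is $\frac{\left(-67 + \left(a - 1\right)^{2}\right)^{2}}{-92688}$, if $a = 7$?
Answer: $- \frac{961}{92688} \approx -0.010368$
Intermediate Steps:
$\frac{\left(-67 + \left(a - 1\right)^{2}\right)^{2}}{-92688} = \frac{\left(-67 + \left(7 - 1\right)^{2}\right)^{2}}{-92688} = \left(-67 + 6^{2}\right)^{2} \left(- \frac{1}{92688}\right) = \left(-67 + 36\right)^{2} \left(- \frac{1}{92688}\right) = \left(-31\right)^{2} \left(- \frac{1}{92688}\right) = 961 \left(- \frac{1}{92688}\right) = - \frac{961}{92688}$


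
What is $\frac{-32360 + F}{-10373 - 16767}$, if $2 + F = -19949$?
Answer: $\frac{52311}{27140} \approx 1.9275$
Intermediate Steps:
$F = -19951$ ($F = -2 - 19949 = -19951$)
$\frac{-32360 + F}{-10373 - 16767} = \frac{-32360 - 19951}{-10373 - 16767} = - \frac{52311}{-27140} = \left(-52311\right) \left(- \frac{1}{27140}\right) = \frac{52311}{27140}$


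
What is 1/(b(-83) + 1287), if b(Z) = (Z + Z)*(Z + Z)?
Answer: 1/28843 ≈ 3.4670e-5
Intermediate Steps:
b(Z) = 4*Z**2 (b(Z) = (2*Z)*(2*Z) = 4*Z**2)
1/(b(-83) + 1287) = 1/(4*(-83)**2 + 1287) = 1/(4*6889 + 1287) = 1/(27556 + 1287) = 1/28843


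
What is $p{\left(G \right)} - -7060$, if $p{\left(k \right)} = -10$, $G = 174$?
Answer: $7050$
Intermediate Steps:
$p{\left(G \right)} - -7060 = -10 - -7060 = -10 + 7060 = 7050$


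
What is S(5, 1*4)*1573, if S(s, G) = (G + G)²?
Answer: 100672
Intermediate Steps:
S(s, G) = 4*G² (S(s, G) = (2*G)² = 4*G²)
S(5, 1*4)*1573 = (4*(1*4)²)*1573 = (4*4²)*1573 = (4*16)*1573 = 64*1573 = 100672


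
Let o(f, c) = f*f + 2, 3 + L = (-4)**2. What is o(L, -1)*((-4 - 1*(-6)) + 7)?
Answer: 1539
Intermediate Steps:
L = 13 (L = -3 + (-4)**2 = -3 + 16 = 13)
o(f, c) = 2 + f**2 (o(f, c) = f**2 + 2 = 2 + f**2)
o(L, -1)*((-4 - 1*(-6)) + 7) = (2 + 13**2)*((-4 - 1*(-6)) + 7) = (2 + 169)*((-4 + 6) + 7) = 171*(2 + 7) = 171*9 = 1539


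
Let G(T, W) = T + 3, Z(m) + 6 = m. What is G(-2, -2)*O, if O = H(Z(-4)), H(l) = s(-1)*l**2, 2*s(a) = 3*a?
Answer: -150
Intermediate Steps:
Z(m) = -6 + m
s(a) = 3*a/2 (s(a) = (3*a)/2 = 3*a/2)
H(l) = -3*l**2/2 (H(l) = ((3/2)*(-1))*l**2 = -3*l**2/2)
G(T, W) = 3 + T
O = -150 (O = -3*(-6 - 4)**2/2 = -3/2*(-10)**2 = -3/2*100 = -150)
G(-2, -2)*O = (3 - 2)*(-150) = 1*(-150) = -150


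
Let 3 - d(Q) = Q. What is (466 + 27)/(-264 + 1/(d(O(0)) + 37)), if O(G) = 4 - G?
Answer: -1044/559 ≈ -1.8676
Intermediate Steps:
d(Q) = 3 - Q
(466 + 27)/(-264 + 1/(d(O(0)) + 37)) = (466 + 27)/(-264 + 1/((3 - (4 - 1*0)) + 37)) = 493/(-264 + 1/((3 - (4 + 0)) + 37)) = 493/(-264 + 1/((3 - 1*4) + 37)) = 493/(-264 + 1/((3 - 4) + 37)) = 493/(-264 + 1/(-1 + 37)) = 493/(-264 + 1/36) = 493/(-9503/36) = 493*(-36/9503) = -1044/559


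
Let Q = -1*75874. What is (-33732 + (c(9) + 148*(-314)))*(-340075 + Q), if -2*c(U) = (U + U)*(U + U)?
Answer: 33428157334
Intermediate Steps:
c(U) = -2*U² (c(U) = -(U + U)*(U + U)/2 = -2*U*2*U/2 = -2*U²)
Q = -75874
(-33732 + (c(9) + 148*(-314)))*(-340075 + Q) = (-33732 + (-2*9² + 148*(-314)))*(-340075 - 75874) = (-33732 + (-2*81 - 46472))*(-415949) = (-33732 + (-162 - 46472))*(-415949) = (-33732 - 46634)*(-415949) = -80366*(-415949) = 33428157334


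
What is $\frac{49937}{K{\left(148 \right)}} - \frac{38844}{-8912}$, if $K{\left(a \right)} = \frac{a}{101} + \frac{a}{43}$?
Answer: $\frac{120851889995}{11870784} \approx 10181.0$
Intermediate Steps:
$K{\left(a \right)} = \frac{144 a}{4343}$ ($K{\left(a \right)} = a \frac{1}{101} + a \frac{1}{43} = \frac{a}{101} + \frac{a}{43} = \frac{144 a}{4343}$)
$\frac{49937}{K{\left(148 \right)}} - \frac{38844}{-8912} = \frac{49937}{\frac{144}{4343} \cdot 148} - \frac{38844}{-8912} = \frac{49937}{\frac{21312}{4343}} - - \frac{9711}{2228} = 49937 \cdot \frac{4343}{21312} + \frac{9711}{2228} = \frac{216876391}{21312} + \frac{9711}{2228} = \frac{120851889995}{11870784}$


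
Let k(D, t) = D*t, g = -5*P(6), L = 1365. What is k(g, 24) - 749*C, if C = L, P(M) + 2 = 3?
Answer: -1022505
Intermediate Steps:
P(M) = 1 (P(M) = -2 + 3 = 1)
C = 1365
g = -5 (g = -5*1 = -5)
k(g, 24) - 749*C = -5*24 - 749*1365 = -120 - 1022385 = -1022505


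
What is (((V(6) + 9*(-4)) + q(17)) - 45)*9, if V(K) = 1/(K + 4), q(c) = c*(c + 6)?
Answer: 27909/10 ≈ 2790.9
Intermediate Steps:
q(c) = c*(6 + c)
V(K) = 1/(4 + K)
(((V(6) + 9*(-4)) + q(17)) - 45)*9 = (((1/(4 + 6) + 9*(-4)) + 17*(6 + 17)) - 45)*9 = (((1/10 - 36) + 17*23) - 45)*9 = (((1/10 - 36) + 391) - 45)*9 = ((-359/10 + 391) - 45)*9 = (3551/10 - 45)*9 = (3101/10)*9 = 27909/10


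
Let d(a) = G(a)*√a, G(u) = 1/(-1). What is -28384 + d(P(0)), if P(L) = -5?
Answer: -28384 - I*√5 ≈ -28384.0 - 2.2361*I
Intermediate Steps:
G(u) = -1
d(a) = -√a
-28384 + d(P(0)) = -28384 - √(-5) = -28384 - I*√5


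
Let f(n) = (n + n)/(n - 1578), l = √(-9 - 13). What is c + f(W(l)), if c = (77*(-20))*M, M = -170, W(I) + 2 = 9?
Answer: 411287786/1571 ≈ 2.6180e+5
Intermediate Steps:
l = I*√22 (l = √(-22) = I*√22 ≈ 4.6904*I)
W(I) = 7 (W(I) = -2 + 9 = 7)
f(n) = 2*n/(-1578 + n) (f(n) = (2*n)/(-1578 + n) = 2*n/(-1578 + n))
c = 261800 (c = (77*(-20))*(-170) = -1540*(-170) = 261800)
c + f(W(l)) = 261800 + 2*7/(-1578 + 7) = 261800 + 2*7/(-1571) = 261800 + 2*7*(-1/1571) = 261800 - 14/1571 = 411287786/1571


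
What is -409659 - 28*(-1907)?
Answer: -356263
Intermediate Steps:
-409659 - 28*(-1907) = -409659 + 53396 = -356263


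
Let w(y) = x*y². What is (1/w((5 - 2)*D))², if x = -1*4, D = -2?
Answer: 1/20736 ≈ 4.8225e-5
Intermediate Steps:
x = -4
w(y) = -4*y²
(1/w((5 - 2)*D))² = (1/(-4*4*(5 - 2)²))² = (1/(-4*(3*(-2))²))² = (1/(-4*(-6)²))² = (1/(-4*36))² = (1/(-144))² = (-1/144)² = 1/20736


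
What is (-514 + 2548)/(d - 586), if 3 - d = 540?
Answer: -2034/1123 ≈ -1.8112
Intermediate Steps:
d = -537 (d = 3 - 1*540 = 3 - 540 = -537)
(-514 + 2548)/(d - 586) = (-514 + 2548)/(-537 - 586) = 2034/(-1123) = 2034*(-1/1123) = -2034/1123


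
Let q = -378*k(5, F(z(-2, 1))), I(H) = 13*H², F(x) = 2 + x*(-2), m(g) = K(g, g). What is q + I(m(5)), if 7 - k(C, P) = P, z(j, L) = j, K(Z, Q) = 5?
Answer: -53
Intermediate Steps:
m(g) = 5
F(x) = 2 - 2*x
k(C, P) = 7 - P
q = -378 (q = -378*(7 - (2 - 2*(-2))) = -378*(7 - (2 + 4)) = -378*(7 - 1*6) = -378*(7 - 6) = -378*1 = -378)
q + I(m(5)) = -378 + 13*5² = -378 + 13*25 = -378 + 325 = -53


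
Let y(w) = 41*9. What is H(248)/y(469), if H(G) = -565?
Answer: -565/369 ≈ -1.5312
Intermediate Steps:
y(w) = 369
H(248)/y(469) = -565/369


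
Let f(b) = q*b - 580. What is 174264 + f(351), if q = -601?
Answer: -37267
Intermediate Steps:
f(b) = -580 - 601*b (f(b) = -601*b - 580 = -580 - 601*b)
174264 + f(351) = 174264 + (-580 - 601*351) = 174264 + (-580 - 210951) = 174264 - 211531 = -37267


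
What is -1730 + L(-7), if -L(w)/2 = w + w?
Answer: -1702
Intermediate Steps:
L(w) = -4*w (L(w) = -2*(w + w) = -4*w)
-1730 + L(-7) = -1730 - 4*(-7) = -1730 + 28 = -1702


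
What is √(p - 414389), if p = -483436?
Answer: 5*I*√35913 ≈ 947.54*I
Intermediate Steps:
√(p - 414389) = √(-483436 - 414389) = √(-897825) = 5*I*√35913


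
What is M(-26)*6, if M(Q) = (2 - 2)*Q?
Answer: 0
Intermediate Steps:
M(Q) = 0 (M(Q) = 0*Q = 0)
M(-26)*6 = 0*6 = 0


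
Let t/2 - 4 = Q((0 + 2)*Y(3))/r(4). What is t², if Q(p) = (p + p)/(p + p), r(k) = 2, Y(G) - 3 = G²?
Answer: 81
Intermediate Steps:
Y(G) = 3 + G²
Q(p) = 1 (Q(p) = (2*p)/((2*p)) = (2*p)*(1/(2*p)) = 1)
t = 9 (t = 8 + 2*(1/2) = 8 + 2*(1*(½)) = 8 + 2*(½) = 8 + 1 = 9)
t² = 9² = 81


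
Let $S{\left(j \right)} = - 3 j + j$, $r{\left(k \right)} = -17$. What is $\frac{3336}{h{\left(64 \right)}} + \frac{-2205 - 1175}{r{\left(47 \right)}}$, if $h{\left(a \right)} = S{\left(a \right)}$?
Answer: $\frac{46991}{272} \approx 172.76$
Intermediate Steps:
$S{\left(j \right)} = - 2 j$
$h{\left(a \right)} = - 2 a$
$\frac{3336}{h{\left(64 \right)}} + \frac{-2205 - 1175}{r{\left(47 \right)}} = \frac{3336}{\left(-2\right) 64} + \frac{-2205 - 1175}{-17} = \frac{3336}{-128} + \left(-2205 - 1175\right) \left(- \frac{1}{17}\right) = 3336 \left(- \frac{1}{128}\right) - - \frac{3380}{17} = - \frac{417}{16} + \frac{3380}{17} = \frac{46991}{272}$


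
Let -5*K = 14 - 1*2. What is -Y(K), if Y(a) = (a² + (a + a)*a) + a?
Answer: -372/25 ≈ -14.880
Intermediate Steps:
K = -12/5 (K = -(14 - 1*2)/5 = -(14 - 2)/5 = -⅕*12 = -12/5 ≈ -2.4000)
Y(a) = a + 3*a² (Y(a) = (a² + (2*a)*a) + a = (a² + 2*a²) + a = 3*a² + a = a + 3*a²)
-Y(K) = -(-12)*(1 + 3*(-12/5))/5 = -(-12)*(1 - 36/5)/5 = -(-12)*(-31)/(5*5) = -1*372/25 = -372/25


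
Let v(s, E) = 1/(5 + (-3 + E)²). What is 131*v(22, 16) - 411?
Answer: -71383/174 ≈ -410.25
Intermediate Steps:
131*v(22, 16) - 411 = 131/(5 + (-3 + 16)²) - 411 = 131/(5 + 13²) - 411 = 131/(5 + 169) - 411 = 131/174 - 411 = -71383/174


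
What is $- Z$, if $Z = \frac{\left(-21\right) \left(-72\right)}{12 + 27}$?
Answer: $- \frac{504}{13} \approx -38.769$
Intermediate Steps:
$Z = \frac{504}{13}$ ($Z = \frac{1512}{39} = 1512 \cdot \frac{1}{39} = \frac{504}{13} \approx 38.769$)
$- Z = \left(-1\right) \frac{504}{13} = - \frac{504}{13}$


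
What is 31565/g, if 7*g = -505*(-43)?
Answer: 44191/4343 ≈ 10.175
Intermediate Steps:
g = 21715/7 (g = (-505*(-43))/7 = (1/7)*21715 = 21715/7 ≈ 3102.1)
31565/g = 31565/(21715/7) = 31565*(7/21715) = 44191/4343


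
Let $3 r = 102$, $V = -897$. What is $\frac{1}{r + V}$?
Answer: $- \frac{1}{863} \approx -0.0011587$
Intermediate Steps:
$r = 34$ ($r = \frac{1}{3} \cdot 102 = 34$)
$\frac{1}{r + V} = \frac{1}{34 - 897} = \frac{1}{-863} = - \frac{1}{863}$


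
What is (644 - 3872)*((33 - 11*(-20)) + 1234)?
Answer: -4800036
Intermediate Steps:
(644 - 3872)*((33 - 11*(-20)) + 1234) = -3228*((33 + 220) + 1234) = -3228*(253 + 1234) = -3228*1487 = -4800036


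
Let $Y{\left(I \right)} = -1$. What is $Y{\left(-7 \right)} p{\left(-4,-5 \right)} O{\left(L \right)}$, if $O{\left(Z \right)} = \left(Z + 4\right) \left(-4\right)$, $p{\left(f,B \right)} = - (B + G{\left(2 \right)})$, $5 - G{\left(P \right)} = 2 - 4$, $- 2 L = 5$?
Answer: $-12$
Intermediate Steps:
$L = - \frac{5}{2}$ ($L = \left(- \frac{1}{2}\right) 5 = - \frac{5}{2} \approx -2.5$)
$G{\left(P \right)} = 7$ ($G{\left(P \right)} = 5 - \left(2 - 4\right) = 5 - -2 = 5 + 2 = 7$)
$p{\left(f,B \right)} = -7 - B$ ($p{\left(f,B \right)} = - (B + 7) = - (7 + B) = -7 - B$)
$O{\left(Z \right)} = -16 - 4 Z$ ($O{\left(Z \right)} = \left(4 + Z\right) \left(-4\right) = -16 - 4 Z$)
$Y{\left(-7 \right)} p{\left(-4,-5 \right)} O{\left(L \right)} = - \left(-7 - -5\right) \left(-16 - -10\right) = - \left(-7 + 5\right) \left(-16 + 10\right) = - \left(-2\right) \left(-6\right) = \left(-1\right) 12 = -12$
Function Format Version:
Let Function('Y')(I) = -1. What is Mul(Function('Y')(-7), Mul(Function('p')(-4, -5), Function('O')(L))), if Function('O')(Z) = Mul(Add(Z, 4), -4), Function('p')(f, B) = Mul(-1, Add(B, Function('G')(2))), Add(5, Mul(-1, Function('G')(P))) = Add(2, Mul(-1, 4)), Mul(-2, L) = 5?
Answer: -12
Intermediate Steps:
L = Rational(-5, 2) (L = Mul(Rational(-1, 2), 5) = Rational(-5, 2) ≈ -2.5000)
Function('G')(P) = 7 (Function('G')(P) = Add(5, Mul(-1, Add(2, Mul(-1, 4)))) = Add(5, Mul(-1, Add(2, -4))) = Add(5, Mul(-1, -2)) = Add(5, 2) = 7)
Function('p')(f, B) = Add(-7, Mul(-1, B)) (Function('p')(f, B) = Mul(-1, Add(B, 7)) = Mul(-1, Add(7, B)) = Add(-7, Mul(-1, B)))
Function('O')(Z) = Add(-16, Mul(-4, Z)) (Function('O')(Z) = Mul(Add(4, Z), -4) = Add(-16, Mul(-4, Z)))
Mul(Function('Y')(-7), Mul(Function('p')(-4, -5), Function('O')(L))) = Mul(-1, Mul(Add(-7, Mul(-1, -5)), Add(-16, Mul(-4, Rational(-5, 2))))) = Mul(-1, Mul(Add(-7, 5), Add(-16, 10))) = Mul(-1, Mul(-2, -6)) = Mul(-1, 12) = -12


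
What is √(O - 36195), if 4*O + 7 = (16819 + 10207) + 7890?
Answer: I*√109871/2 ≈ 165.73*I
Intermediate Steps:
O = 34909/4 (O = -7/4 + ((16819 + 10207) + 7890)/4 = -7/4 + (27026 + 7890)/4 = -7/4 + (¼)*34916 = -7/4 + 8729 = 34909/4 ≈ 8727.3)
√(O - 36195) = √(34909/4 - 36195) = √(-109871/4) = I*√109871/2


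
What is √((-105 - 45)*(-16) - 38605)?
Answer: I*√36205 ≈ 190.28*I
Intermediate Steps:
√((-105 - 45)*(-16) - 38605) = √(-150*(-16) - 38605) = √(2400 - 38605) = √(-36205) = I*√36205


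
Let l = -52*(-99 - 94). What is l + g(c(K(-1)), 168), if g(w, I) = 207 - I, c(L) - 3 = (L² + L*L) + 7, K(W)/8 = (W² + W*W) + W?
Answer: 10075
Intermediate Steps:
K(W) = 8*W + 16*W² (K(W) = 8*((W² + W*W) + W) = 8*((W² + W²) + W) = 8*(2*W² + W) = 8*(W + 2*W²) = 8*W + 16*W²)
c(L) = 10 + 2*L² (c(L) = 3 + ((L² + L*L) + 7) = 3 + ((L² + L²) + 7) = 3 + (2*L² + 7) = 3 + (7 + 2*L²) = 10 + 2*L²)
l = 10036 (l = -52*(-193) = 10036)
l + g(c(K(-1)), 168) = 10036 + (207 - 1*168) = 10036 + (207 - 168) = 10036 + 39 = 10075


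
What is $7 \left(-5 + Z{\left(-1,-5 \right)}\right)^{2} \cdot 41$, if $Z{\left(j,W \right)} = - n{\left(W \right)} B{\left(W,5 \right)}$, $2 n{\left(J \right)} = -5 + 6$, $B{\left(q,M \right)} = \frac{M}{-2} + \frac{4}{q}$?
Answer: $\frac{1288343}{400} \approx 3220.9$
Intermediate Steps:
$B{\left(q,M \right)} = \frac{4}{q} - \frac{M}{2}$ ($B{\left(q,M \right)} = M \left(- \frac{1}{2}\right) + \frac{4}{q} = - \frac{M}{2} + \frac{4}{q} = \frac{4}{q} - \frac{M}{2}$)
$n{\left(J \right)} = \frac{1}{2}$ ($n{\left(J \right)} = \frac{-5 + 6}{2} = \frac{1}{2} \cdot 1 = \frac{1}{2}$)
$Z{\left(j,W \right)} = \frac{5}{4} - \frac{2}{W}$ ($Z{\left(j,W \right)} = \left(-1\right) \frac{1}{2} \left(\frac{4}{W} - \frac{5}{2}\right) = - \frac{\frac{4}{W} - \frac{5}{2}}{2} = - \frac{- \frac{5}{2} + \frac{4}{W}}{2} = \frac{5}{4} - \frac{2}{W}$)
$7 \left(-5 + Z{\left(-1,-5 \right)}\right)^{2} \cdot 41 = 7 \left(-5 + \left(\frac{5}{4} - \frac{2}{-5}\right)\right)^{2} \cdot 41 = 7 \left(-5 + \left(\frac{5}{4} - - \frac{2}{5}\right)\right)^{2} \cdot 41 = 7 \left(-5 + \left(\frac{5}{4} + \frac{2}{5}\right)\right)^{2} \cdot 41 = 7 \left(-5 + \frac{33}{20}\right)^{2} \cdot 41 = 7 \left(- \frac{67}{20}\right)^{2} \cdot 41 = 7 \cdot \frac{4489}{400} \cdot 41 = \frac{31423}{400} \cdot 41 = \frac{1288343}{400}$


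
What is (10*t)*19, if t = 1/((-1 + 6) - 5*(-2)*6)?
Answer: 38/13 ≈ 2.9231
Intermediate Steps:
t = 1/65 (t = 1/(5 + 10*6) = 1/(5 + 60) = 1/65 ≈ 0.015385)
(10*t)*19 = (10*(1/65))*19 = (2/13)*19 = 38/13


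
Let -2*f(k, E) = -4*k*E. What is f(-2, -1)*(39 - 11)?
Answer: 112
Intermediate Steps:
f(k, E) = 2*E*k (f(k, E) = -(-2)*k*E = -(-2)*E*k = 2*E*k)
f(-2, -1)*(39 - 11) = (2*(-1)*(-2))*(39 - 11) = 4*28 = 112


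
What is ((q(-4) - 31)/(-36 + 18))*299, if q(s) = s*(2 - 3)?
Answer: 897/2 ≈ 448.50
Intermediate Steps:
q(s) = -s (q(s) = s*(-1) = -s)
((q(-4) - 31)/(-36 + 18))*299 = ((-1*(-4) - 31)/(-36 + 18))*299 = ((4 - 31)/(-18))*299 = -27*(-1/18)*299 = (3/2)*299 = 897/2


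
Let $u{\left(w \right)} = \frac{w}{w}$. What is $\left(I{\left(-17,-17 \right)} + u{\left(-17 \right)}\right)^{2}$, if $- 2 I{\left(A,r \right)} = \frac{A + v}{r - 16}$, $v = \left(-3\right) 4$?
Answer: $\frac{1369}{4356} \approx 0.31428$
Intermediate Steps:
$v = -12$
$u{\left(w \right)} = 1$
$I{\left(A,r \right)} = - \frac{-12 + A}{2 \left(-16 + r\right)}$ ($I{\left(A,r \right)} = - \frac{\left(A - 12\right) \frac{1}{r - 16}}{2} = - \frac{\left(-12 + A\right) \frac{1}{-16 + r}}{2} = - \frac{\frac{1}{-16 + r} \left(-12 + A\right)}{2} = - \frac{-12 + A}{2 \left(-16 + r\right)}$)
$\left(I{\left(-17,-17 \right)} + u{\left(-17 \right)}\right)^{2} = \left(\frac{12 - -17}{2 \left(-16 - 17\right)} + 1\right)^{2} = \left(\frac{12 + 17}{2 \left(-33\right)} + 1\right)^{2} = \left(\frac{1}{2} \left(- \frac{1}{33}\right) 29 + 1\right)^{2} = \left(- \frac{29}{66} + 1\right)^{2} = \left(\frac{37}{66}\right)^{2} = \frac{1369}{4356}$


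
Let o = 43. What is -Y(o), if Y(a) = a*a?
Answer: -1849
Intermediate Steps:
Y(a) = a**2
-Y(o) = -1*43**2 = -1*1849 = -1849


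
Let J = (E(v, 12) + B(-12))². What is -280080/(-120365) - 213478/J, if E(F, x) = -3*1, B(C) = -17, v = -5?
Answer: -2558324747/4814600 ≈ -531.37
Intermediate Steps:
E(F, x) = -3
J = 400 (J = (-3 - 17)² = (-20)² = 400)
-280080/(-120365) - 213478/J = -280080/(-120365) - 213478/400 = -280080*(-1/120365) - 213478*1/400 = 56016/24073 - 106739/200 = -2558324747/4814600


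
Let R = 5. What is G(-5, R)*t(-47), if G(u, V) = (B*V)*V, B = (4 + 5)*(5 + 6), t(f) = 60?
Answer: 148500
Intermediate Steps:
B = 99 (B = 9*11 = 99)
G(u, V) = 99*V² (G(u, V) = (99*V)*V = 99*V²)
G(-5, R)*t(-47) = (99*5²)*60 = (99*25)*60 = 2475*60 = 148500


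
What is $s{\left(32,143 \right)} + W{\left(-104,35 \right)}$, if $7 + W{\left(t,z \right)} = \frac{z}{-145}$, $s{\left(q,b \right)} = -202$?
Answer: $- \frac{6068}{29} \approx -209.24$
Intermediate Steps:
$W{\left(t,z \right)} = -7 - \frac{z}{145}$ ($W{\left(t,z \right)} = -7 + \frac{z}{-145} = -7 + z \left(- \frac{1}{145}\right) = -7 - \frac{z}{145}$)
$s{\left(32,143 \right)} + W{\left(-104,35 \right)} = -202 - \frac{210}{29} = - \frac{6068}{29}$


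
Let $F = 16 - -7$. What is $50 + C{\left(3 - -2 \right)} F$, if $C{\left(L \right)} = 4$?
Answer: $142$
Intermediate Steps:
$F = 23$ ($F = 16 + 7 = 23$)
$50 + C{\left(3 - -2 \right)} F = 50 + 4 \cdot 23 = 50 + 92 = 142$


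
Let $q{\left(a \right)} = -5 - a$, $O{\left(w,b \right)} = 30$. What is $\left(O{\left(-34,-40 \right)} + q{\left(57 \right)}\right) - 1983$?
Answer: $-2015$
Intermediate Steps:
$\left(O{\left(-34,-40 \right)} + q{\left(57 \right)}\right) - 1983 = \left(30 - 62\right) - 1983 = -32 - 1983 = -2015$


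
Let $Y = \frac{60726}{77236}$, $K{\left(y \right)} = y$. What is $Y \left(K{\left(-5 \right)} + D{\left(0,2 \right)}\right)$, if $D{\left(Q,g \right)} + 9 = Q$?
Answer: $- \frac{212541}{19309} \approx -11.007$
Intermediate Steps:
$D{\left(Q,g \right)} = -9 + Q$
$Y = \frac{30363}{38618}$ ($Y = 60726 \cdot \frac{1}{77236} = \frac{30363}{38618} \approx 0.78624$)
$Y \left(K{\left(-5 \right)} + D{\left(0,2 \right)}\right) = \frac{30363 \left(-5 + \left(-9 + 0\right)\right)}{38618} = \frac{30363 \left(-5 - 9\right)}{38618} = \frac{30363}{38618} \left(-14\right) = - \frac{212541}{19309}$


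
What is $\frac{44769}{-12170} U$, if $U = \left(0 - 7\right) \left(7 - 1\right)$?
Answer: $\frac{940149}{6085} \approx 154.5$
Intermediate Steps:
$U = -42$ ($U = \left(-7\right) 6 = -42$)
$\frac{44769}{-12170} U = \frac{44769}{-12170} \left(-42\right) = 44769 \left(- \frac{1}{12170}\right) \left(-42\right) = \left(- \frac{44769}{12170}\right) \left(-42\right) = \frac{940149}{6085}$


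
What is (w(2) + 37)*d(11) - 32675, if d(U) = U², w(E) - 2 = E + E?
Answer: -27472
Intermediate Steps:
w(E) = 2 + 2*E (w(E) = 2 + (E + E) = 2 + 2*E)
(w(2) + 37)*d(11) - 32675 = ((2 + 2*2) + 37)*11² - 32675 = ((2 + 4) + 37)*121 - 32675 = (6 + 37)*121 - 32675 = 43*121 - 32675 = 5203 - 32675 = -27472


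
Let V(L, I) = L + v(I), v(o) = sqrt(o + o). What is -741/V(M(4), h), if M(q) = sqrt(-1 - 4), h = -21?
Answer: 741*I/(sqrt(5) + sqrt(42)) ≈ 85.008*I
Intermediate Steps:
v(o) = sqrt(2)*sqrt(o) (v(o) = sqrt(2*o) = sqrt(2)*sqrt(o))
M(q) = I*sqrt(5) (M(q) = sqrt(-5) = I*sqrt(5))
V(L, I) = L + sqrt(2)*sqrt(I)
-741/V(M(4), h) = -741/(I*sqrt(5) + sqrt(2)*sqrt(-21)) = -741/(I*sqrt(5) + sqrt(2)*(I*sqrt(21))) = -741/(I*sqrt(5) + I*sqrt(42))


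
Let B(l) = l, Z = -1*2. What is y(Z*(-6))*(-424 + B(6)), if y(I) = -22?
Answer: 9196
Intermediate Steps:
Z = -2
y(Z*(-6))*(-424 + B(6)) = -22*(-424 + 6) = -22*(-418) = 9196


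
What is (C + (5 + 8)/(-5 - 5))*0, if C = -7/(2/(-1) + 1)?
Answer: 0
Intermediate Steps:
C = 7 (C = -7/(2*(-1) + 1) = -7/(-2 + 1) = -7/(-1) = -7*(-1) = 7)
(C + (5 + 8)/(-5 - 5))*0 = (7 + (5 + 8)/(-5 - 5))*0 = (7 + 13/(-10))*0 = (7 + 13*(-1/10))*0 = (7 - 13/10)*0 = (57/10)*0 = 0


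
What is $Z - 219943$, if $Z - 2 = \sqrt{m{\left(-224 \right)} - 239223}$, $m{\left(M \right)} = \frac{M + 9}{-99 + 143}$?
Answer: $-219941 + \frac{i \sqrt{115786297}}{22} \approx -2.1994 \cdot 10^{5} + 489.11 i$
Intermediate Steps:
$m{\left(M \right)} = \frac{9}{44} + \frac{M}{44}$ ($m{\left(M \right)} = \frac{9 + M}{44} = \left(9 + M\right) \frac{1}{44} = \frac{9}{44} + \frac{M}{44}$)
$Z = 2 + \frac{i \sqrt{115786297}}{22}$ ($Z = 2 + \sqrt{\left(\frac{9}{44} + \frac{1}{44} \left(-224\right)\right) - 239223} = 2 + \sqrt{\left(\frac{9}{44} - \frac{56}{11}\right) - 239223} = 2 + \sqrt{- \frac{215}{44} - 239223} = 2 + \sqrt{- \frac{10526027}{44}} = 2 + \frac{i \sqrt{115786297}}{22} \approx 2.0 + 489.11 i$)
$Z - 219943 = \left(2 + \frac{i \sqrt{115786297}}{22}\right) - 219943 = -219941 + \frac{i \sqrt{115786297}}{22}$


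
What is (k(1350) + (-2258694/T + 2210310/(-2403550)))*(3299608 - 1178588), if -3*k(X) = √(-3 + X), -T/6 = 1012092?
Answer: -4709452976040769/4054356211 - 2121020*√1347/3 ≈ -2.7110e+7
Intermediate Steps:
T = -6072552 (T = -6*1012092 = -6072552)
k(X) = -√(-3 + X)/3
(k(1350) + (-2258694/T + 2210310/(-2403550)))*(3299608 - 1178588) = (-√(-3 + 1350)/3 + (-2258694/(-6072552) + 2210310/(-2403550)))*(3299608 - 1178588) = (-√1347/3 + (-2258694*(-1/6072552) + 2210310*(-1/2403550)))*2121020 = (-√1347/3 + (125483/337364 - 221031/240355))*2121020 = (-√1347/3 - 44407435819/81087124220)*2121020 = (-44407435819/81087124220 - √1347/3)*2121020 = -4709452976040769/4054356211 - 2121020*√1347/3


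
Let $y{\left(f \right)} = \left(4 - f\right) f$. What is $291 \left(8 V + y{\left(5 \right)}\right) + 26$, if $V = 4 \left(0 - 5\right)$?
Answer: $-47989$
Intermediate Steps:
$y{\left(f \right)} = f \left(4 - f\right)$
$V = -20$ ($V = 4 \left(-5\right) = -20$)
$291 \left(8 V + y{\left(5 \right)}\right) + 26 = 291 \left(8 \left(-20\right) + 5 \left(4 - 5\right)\right) + 26 = 291 \left(-160 + 5 \left(4 - 5\right)\right) + 26 = 291 \left(-160 + 5 \left(-1\right)\right) + 26 = 291 \left(-160 - 5\right) + 26 = 291 \left(-165\right) + 26 = -48015 + 26 = -47989$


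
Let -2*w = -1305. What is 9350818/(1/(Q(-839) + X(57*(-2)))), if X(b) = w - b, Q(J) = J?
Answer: -677934305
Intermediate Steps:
w = 1305/2 (w = -½*(-1305) = 1305/2 ≈ 652.50)
X(b) = 1305/2 - b
9350818/(1/(Q(-839) + X(57*(-2)))) = 9350818/(1/(-839 + (1305/2 - 57*(-2)))) = 9350818/(1/(-839 + (1305/2 - 1*(-114)))) = 9350818/(1/(-839 + (1305/2 + 114))) = 9350818/(1/(-839 + 1533/2)) = 9350818/(1/(-145/2)) = 9350818/(-2/145) = 9350818*(-145/2) = -677934305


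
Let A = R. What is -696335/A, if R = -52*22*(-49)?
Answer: -696335/56056 ≈ -12.422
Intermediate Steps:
R = 56056 (R = -1144*(-49) = 56056)
A = 56056
-696335/A = -696335/56056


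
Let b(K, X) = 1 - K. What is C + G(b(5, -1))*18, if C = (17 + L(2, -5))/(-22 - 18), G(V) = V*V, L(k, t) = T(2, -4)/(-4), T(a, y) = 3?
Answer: 9203/32 ≈ 287.59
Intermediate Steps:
L(k, t) = -3/4 (L(k, t) = 3/(-4) = 3*(-1/4) = -3/4)
G(V) = V**2
C = -13/32 (C = (17 - 3/4)/(-22 - 18) = (65/4)/(-40) = (65/4)*(-1/40) = -13/32 ≈ -0.40625)
C + G(b(5, -1))*18 = -13/32 + (1 - 1*5)**2*18 = -13/32 + (1 - 5)**2*18 = -13/32 + (-4)**2*18 = -13/32 + 16*18 = -13/32 + 288 = 9203/32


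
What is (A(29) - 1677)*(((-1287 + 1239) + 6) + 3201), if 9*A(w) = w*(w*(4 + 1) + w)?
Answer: -3526497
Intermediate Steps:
A(w) = 2*w**2/3 (A(w) = (w*(w*(4 + 1) + w))/9 = (w*(w*5 + w))/9 = (w*(5*w + w))/9 = (w*(6*w))/9 = (6*w**2)/9 = 2*w**2/3)
(A(29) - 1677)*(((-1287 + 1239) + 6) + 3201) = ((2/3)*29**2 - 1677)*(((-1287 + 1239) + 6) + 3201) = ((2/3)*841 - 1677)*((-48 + 6) + 3201) = (1682/3 - 1677)*(-42 + 3201) = -3349/3*3159 = -3526497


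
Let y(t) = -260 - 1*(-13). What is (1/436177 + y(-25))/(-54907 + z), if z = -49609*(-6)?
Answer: -107735718/105880658219 ≈ -0.0010175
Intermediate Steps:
z = 297654
y(t) = -247 (y(t) = -260 + 13 = -247)
(1/436177 + y(-25))/(-54907 + z) = (1/436177 - 247)/(-54907 + 297654) = (1/436177 - 247)/242747 = -107735718/436177*1/242747 = -107735718/105880658219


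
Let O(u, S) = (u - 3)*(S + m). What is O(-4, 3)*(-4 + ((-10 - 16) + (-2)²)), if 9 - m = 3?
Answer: 1638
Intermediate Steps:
m = 6 (m = 9 - 1*3 = 9 - 3 = 6)
O(u, S) = (-3 + u)*(6 + S) (O(u, S) = (u - 3)*(S + 6) = (-3 + u)*(6 + S))
O(-4, 3)*(-4 + ((-10 - 16) + (-2)²)) = (-18 - 3*3 + 6*(-4) + 3*(-4))*(-4 + ((-10 - 16) + (-2)²)) = (-18 - 9 - 24 - 12)*(-4 + (-26 + 4)) = -63*(-4 - 22) = -63*(-26) = 1638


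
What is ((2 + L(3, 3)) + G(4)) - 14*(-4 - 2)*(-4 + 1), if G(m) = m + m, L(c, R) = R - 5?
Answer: -244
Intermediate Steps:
L(c, R) = -5 + R
G(m) = 2*m
((2 + L(3, 3)) + G(4)) - 14*(-4 - 2)*(-4 + 1) = ((2 + (-5 + 3)) + 2*4) - 14*(-4 - 2)*(-4 + 1) = ((2 - 2) + 8) - (-84)*(-3) = (0 + 8) - 14*18 = 8 - 252 = -244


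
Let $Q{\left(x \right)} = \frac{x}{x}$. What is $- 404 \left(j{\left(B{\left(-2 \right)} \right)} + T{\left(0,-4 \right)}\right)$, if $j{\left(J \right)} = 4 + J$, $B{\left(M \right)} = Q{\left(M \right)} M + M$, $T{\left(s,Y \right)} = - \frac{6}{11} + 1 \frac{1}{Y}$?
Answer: $\frac{3535}{11} \approx 321.36$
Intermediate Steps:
$Q{\left(x \right)} = 1$
$T{\left(s,Y \right)} = - \frac{6}{11} + \frac{1}{Y}$ ($T{\left(s,Y \right)} = \left(-6\right) \frac{1}{11} + \frac{1}{Y} = - \frac{6}{11} + \frac{1}{Y}$)
$B{\left(M \right)} = 2 M$ ($B{\left(M \right)} = 1 M + M = M + M = 2 M$)
$- 404 \left(j{\left(B{\left(-2 \right)} \right)} + T{\left(0,-4 \right)}\right) = - 404 \left(\left(4 + 2 \left(-2\right)\right) - \left(\frac{6}{11} - \frac{1}{-4}\right)\right) = - 404 \left(\left(4 - 4\right) - \frac{35}{44}\right) = - 404 \left(0 - \frac{35}{44}\right) = \left(-404\right) \left(- \frac{35}{44}\right) = \frac{3535}{11}$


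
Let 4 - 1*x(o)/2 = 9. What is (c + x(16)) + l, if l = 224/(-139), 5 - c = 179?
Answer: -25800/139 ≈ -185.61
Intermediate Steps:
c = -174 (c = 5 - 1*179 = 5 - 179 = -174)
l = -224/139 (l = 224*(-1/139) = -224/139 ≈ -1.6115)
x(o) = -10 (x(o) = 8 - 2*9 = 8 - 18 = -10)
(c + x(16)) + l = (-174 - 10) - 224/139 = -184 - 224/139 = -25800/139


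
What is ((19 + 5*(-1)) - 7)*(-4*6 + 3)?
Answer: -147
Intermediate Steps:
((19 + 5*(-1)) - 7)*(-4*6 + 3) = ((19 - 5) - 7)*(-24 + 3) = (14 - 7)*(-21) = 7*(-21) = -147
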